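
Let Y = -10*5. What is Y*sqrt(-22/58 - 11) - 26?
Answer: -26 - 50*I*sqrt(9570)/29 ≈ -26.0 - 168.67*I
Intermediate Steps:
Y = -50
Y*sqrt(-22/58 - 11) - 26 = -50*sqrt(-22/58 - 11) - 26 = -50*sqrt(-22*1/58 - 11) - 26 = -50*sqrt(-11/29 - 11) - 26 = -50*I*sqrt(9570)/29 - 26 = -26 - 50*I*sqrt(9570)/29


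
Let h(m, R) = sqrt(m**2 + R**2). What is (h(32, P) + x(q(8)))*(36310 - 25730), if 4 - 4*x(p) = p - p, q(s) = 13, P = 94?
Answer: 10580 + 21160*sqrt(2465) ≈ 1.0611e+6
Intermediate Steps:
x(p) = 1 (x(p) = 1 - (p - p)/4 = 1 - 1/4*0 = 1 + 0 = 1)
h(m, R) = sqrt(R**2 + m**2)
(h(32, P) + x(q(8)))*(36310 - 25730) = (sqrt(94**2 + 32**2) + 1)*(36310 - 25730) = (sqrt(8836 + 1024) + 1)*10580 = (sqrt(9860) + 1)*10580 = (2*sqrt(2465) + 1)*10580 = (1 + 2*sqrt(2465))*10580 = 10580 + 21160*sqrt(2465)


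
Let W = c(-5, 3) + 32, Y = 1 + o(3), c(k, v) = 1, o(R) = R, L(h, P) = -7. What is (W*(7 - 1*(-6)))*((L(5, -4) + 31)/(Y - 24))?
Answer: -2574/5 ≈ -514.80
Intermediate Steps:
Y = 4 (Y = 1 + 3 = 4)
W = 33 (W = 1 + 32 = 33)
(W*(7 - 1*(-6)))*((L(5, -4) + 31)/(Y - 24)) = (33*(7 - 1*(-6)))*((-7 + 31)/(4 - 24)) = (33*(7 + 6))*(24/(-20)) = (33*13)*(24*(-1/20)) = 429*(-6/5) = -2574/5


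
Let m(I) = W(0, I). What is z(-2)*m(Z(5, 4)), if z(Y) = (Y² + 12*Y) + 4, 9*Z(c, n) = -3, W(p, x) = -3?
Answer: 48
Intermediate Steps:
Z(c, n) = -⅓ (Z(c, n) = (⅑)*(-3) = -⅓)
z(Y) = 4 + Y² + 12*Y
m(I) = -3
z(-2)*m(Z(5, 4)) = (4 + (-2)² + 12*(-2))*(-3) = (4 + 4 - 24)*(-3) = -16*(-3) = 48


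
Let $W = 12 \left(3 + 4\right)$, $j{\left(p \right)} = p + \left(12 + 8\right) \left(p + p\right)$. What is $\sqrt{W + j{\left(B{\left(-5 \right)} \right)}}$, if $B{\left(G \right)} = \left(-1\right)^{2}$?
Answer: $5 \sqrt{5} \approx 11.18$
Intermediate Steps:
$B{\left(G \right)} = 1$
$j{\left(p \right)} = 41 p$ ($j{\left(p \right)} = p + 20 \cdot 2 p = p + 40 p = 41 p$)
$W = 84$ ($W = 12 \cdot 7 = 84$)
$\sqrt{W + j{\left(B{\left(-5 \right)} \right)}} = \sqrt{84 + 41 \cdot 1} = \sqrt{84 + 41} = \sqrt{125} = 5 \sqrt{5}$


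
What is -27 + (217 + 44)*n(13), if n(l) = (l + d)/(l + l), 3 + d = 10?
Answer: 2259/13 ≈ 173.77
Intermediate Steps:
d = 7 (d = -3 + 10 = 7)
n(l) = (7 + l)/(2*l) (n(l) = (l + 7)/(l + l) = (7 + l)/((2*l)) = (7 + l)*(1/(2*l)) = (7 + l)/(2*l))
-27 + (217 + 44)*n(13) = -27 + (217 + 44)*((½)*(7 + 13)/13) = -27 + 261*((½)*(1/13)*20) = -27 + 261*(10/13) = -27 + 2610/13 = 2259/13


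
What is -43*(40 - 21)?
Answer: -817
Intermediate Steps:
-43*(40 - 21) = -43*19 = -817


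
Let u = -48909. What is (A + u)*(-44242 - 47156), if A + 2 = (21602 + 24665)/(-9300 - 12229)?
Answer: 96246772298028/21529 ≈ 4.4706e+9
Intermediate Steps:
A = -89325/21529 (A = -2 + (21602 + 24665)/(-9300 - 12229) = -2 + 46267/(-21529) = -2 + 46267*(-1/21529) = -2 - 46267/21529 = -89325/21529 ≈ -4.1491)
(A + u)*(-44242 - 47156) = (-89325/21529 - 48909)*(-44242 - 47156) = -1053051186/21529*(-91398) = 96246772298028/21529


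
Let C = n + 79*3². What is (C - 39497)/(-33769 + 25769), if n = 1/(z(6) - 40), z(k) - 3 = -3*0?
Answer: 1435083/296000 ≈ 4.8483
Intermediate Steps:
z(k) = 3 (z(k) = 3 - 3*0 = 3 + 0 = 3)
n = -1/37 (n = 1/(3 - 40) = 1/(-37) = -1/37 ≈ -0.027027)
C = 26306/37 (C = -1/37 + 79*3² = -1/37 + 79*9 = -1/37 + 711 = 26306/37 ≈ 710.97)
(C - 39497)/(-33769 + 25769) = (26306/37 - 39497)/(-33769 + 25769) = -1435083/37/(-8000) = -1435083/37*(-1/8000) = 1435083/296000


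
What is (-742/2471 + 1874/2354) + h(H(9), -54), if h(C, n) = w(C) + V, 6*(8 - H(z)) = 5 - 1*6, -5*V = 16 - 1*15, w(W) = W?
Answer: 105479929/12464430 ≈ 8.4625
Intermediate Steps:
V = -1/5 (V = -(16 - 1*15)/5 = -(16 - 15)/5 = -1/5*1 = -1/5 ≈ -0.20000)
H(z) = 49/6 (H(z) = 8 - (5 - 1*6)/6 = 8 - (5 - 6)/6 = 8 - 1/6*(-1) = 8 + 1/6 = 49/6)
h(C, n) = -1/5 + C (h(C, n) = C - 1/5 = -1/5 + C)
(-742/2471 + 1874/2354) + h(H(9), -54) = (-742/2471 + 1874/2354) + (-1/5 + 49/6) = (-742*1/2471 + 1874*(1/2354)) + 239/30 = (-106/353 + 937/1177) + 239/30 = 205999/415481 + 239/30 = 105479929/12464430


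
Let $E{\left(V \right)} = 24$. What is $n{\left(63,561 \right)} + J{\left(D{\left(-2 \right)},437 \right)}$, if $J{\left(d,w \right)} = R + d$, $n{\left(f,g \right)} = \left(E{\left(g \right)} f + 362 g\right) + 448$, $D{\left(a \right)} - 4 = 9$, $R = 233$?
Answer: $205288$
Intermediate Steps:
$D{\left(a \right)} = 13$ ($D{\left(a \right)} = 4 + 9 = 13$)
$n{\left(f,g \right)} = 448 + 24 f + 362 g$ ($n{\left(f,g \right)} = \left(24 f + 362 g\right) + 448 = 448 + 24 f + 362 g$)
$J{\left(d,w \right)} = 233 + d$
$n{\left(63,561 \right)} + J{\left(D{\left(-2 \right)},437 \right)} = \left(448 + 24 \cdot 63 + 362 \cdot 561\right) + \left(233 + 13\right) = \left(448 + 1512 + 203082\right) + 246 = 205042 + 246 = 205288$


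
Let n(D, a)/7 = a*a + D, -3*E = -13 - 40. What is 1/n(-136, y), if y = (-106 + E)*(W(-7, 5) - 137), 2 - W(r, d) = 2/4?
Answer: 36/36101725303 ≈ 9.9718e-10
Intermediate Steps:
E = 53/3 (E = -(-13 - 40)/3 = -⅓*(-53) = 53/3 ≈ 17.667)
W(r, d) = 3/2 (W(r, d) = 2 - 2/4 = 2 - 1*½ = 2 - ½ = 3/2)
y = 71815/6 (y = (-106 + 53/3)*(3/2 - 137) = -265/3*(-271/2) = 71815/6 ≈ 11969.)
n(D, a) = 7*D + 7*a² (n(D, a) = 7*(a*a + D) = 7*(a² + D) = 7*(D + a²) = 7*D + 7*a²)
1/n(-136, y) = 1/(7*(-136) + 7*(71815/6)²) = 1/(-952 + 7*(5157394225/36)) = 1/(-952 + 36101759575/36) = 1/(36101725303/36) = 36/36101725303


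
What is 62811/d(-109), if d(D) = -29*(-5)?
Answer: 62811/145 ≈ 433.18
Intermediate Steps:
d(D) = 145
62811/d(-109) = 62811/145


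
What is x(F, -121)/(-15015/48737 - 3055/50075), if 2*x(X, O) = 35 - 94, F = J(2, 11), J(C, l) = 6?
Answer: 2215227865/27715928 ≈ 79.926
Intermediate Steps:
F = 6
x(X, O) = -59/2 (x(X, O) = (35 - 94)/2 = (1/2)*(-59) = -59/2)
x(F, -121)/(-15015/48737 - 3055/50075) = -59/(2*(-15015/48737 - 3055/50075)) = -59/(2*(-15015*1/48737 - 3055*1/50075)) = -59/(2*(-1155/3749 - 611/10015)) = -59/(2*(-13857964/37546235)) = -59/2*(-37546235/13857964) = 2215227865/27715928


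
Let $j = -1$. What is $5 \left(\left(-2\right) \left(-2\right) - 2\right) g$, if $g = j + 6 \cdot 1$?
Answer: $50$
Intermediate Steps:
$g = 5$ ($g = -1 + 6 \cdot 1 = -1 + 6 = 5$)
$5 \left(\left(-2\right) \left(-2\right) - 2\right) g = 5 \left(\left(-2\right) \left(-2\right) - 2\right) 5 = 5 \left(4 - 2\right) 5 = 5 \cdot 2 \cdot 5 = 10 \cdot 5 = 50$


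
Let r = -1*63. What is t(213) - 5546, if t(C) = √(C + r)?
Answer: -5546 + 5*√6 ≈ -5533.8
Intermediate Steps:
r = -63
t(C) = √(-63 + C) (t(C) = √(C - 63) = √(-63 + C))
t(213) - 5546 = √(-63 + 213) - 5546 = √150 - 5546 = 5*√6 - 5546 = -5546 + 5*√6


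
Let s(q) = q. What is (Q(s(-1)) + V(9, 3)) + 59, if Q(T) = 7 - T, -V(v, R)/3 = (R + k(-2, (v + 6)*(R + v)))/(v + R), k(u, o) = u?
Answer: 267/4 ≈ 66.750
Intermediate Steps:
V(v, R) = -3*(-2 + R)/(R + v) (V(v, R) = -3*(R - 2)/(v + R) = -3*(-2 + R)/(R + v))
(Q(s(-1)) + V(9, 3)) + 59 = ((7 - 1*(-1)) + 3*(2 - 1*3)/(3 + 9)) + 59 = ((7 + 1) + 3*(2 - 3)/12) + 59 = (8 + 3*(1/12)*(-1)) + 59 = (8 - ¼) + 59 = 31/4 + 59 = 267/4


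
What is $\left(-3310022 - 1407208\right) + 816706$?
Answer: $-3900524$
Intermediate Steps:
$\left(-3310022 - 1407208\right) + 816706 = -4717230 + 816706 = -3900524$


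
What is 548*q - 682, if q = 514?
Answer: 280990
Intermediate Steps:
548*q - 682 = 548*514 - 682 = 281672 - 682 = 280990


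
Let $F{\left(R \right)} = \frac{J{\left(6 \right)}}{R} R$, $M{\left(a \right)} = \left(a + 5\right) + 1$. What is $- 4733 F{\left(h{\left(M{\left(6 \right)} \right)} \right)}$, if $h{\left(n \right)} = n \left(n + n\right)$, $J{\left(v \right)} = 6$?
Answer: $-28398$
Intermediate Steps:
$M{\left(a \right)} = 6 + a$ ($M{\left(a \right)} = \left(5 + a\right) + 1 = 6 + a$)
$h{\left(n \right)} = 2 n^{2}$ ($h{\left(n \right)} = n 2 n = 2 n^{2}$)
$F{\left(R \right)} = 6$ ($F{\left(R \right)} = \frac{6}{R} R = 6$)
$- 4733 F{\left(h{\left(M{\left(6 \right)} \right)} \right)} = \left(-4733\right) 6 = -28398$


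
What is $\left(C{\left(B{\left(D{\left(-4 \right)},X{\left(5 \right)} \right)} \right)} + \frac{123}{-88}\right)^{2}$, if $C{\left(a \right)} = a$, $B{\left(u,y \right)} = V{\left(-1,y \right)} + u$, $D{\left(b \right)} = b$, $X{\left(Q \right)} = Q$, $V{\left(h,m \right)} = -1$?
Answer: $\frac{316969}{7744} \approx 40.931$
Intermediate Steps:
$B{\left(u,y \right)} = -1 + u$
$\left(C{\left(B{\left(D{\left(-4 \right)},X{\left(5 \right)} \right)} \right)} + \frac{123}{-88}\right)^{2} = \left(\left(-1 - 4\right) + \frac{123}{-88}\right)^{2} = \left(-5 + 123 \left(- \frac{1}{88}\right)\right)^{2} = \left(-5 - \frac{123}{88}\right)^{2} = \left(- \frac{563}{88}\right)^{2} = \frac{316969}{7744}$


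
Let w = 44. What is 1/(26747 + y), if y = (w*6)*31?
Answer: 1/34931 ≈ 2.8628e-5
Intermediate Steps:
y = 8184 (y = (44*6)*31 = 264*31 = 8184)
1/(26747 + y) = 1/(26747 + 8184) = 1/34931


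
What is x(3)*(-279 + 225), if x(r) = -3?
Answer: 162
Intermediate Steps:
x(3)*(-279 + 225) = -3*(-279 + 225) = -3*(-54) = 162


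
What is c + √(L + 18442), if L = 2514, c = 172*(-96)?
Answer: -16512 + 26*√31 ≈ -16367.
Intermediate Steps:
c = -16512
c + √(L + 18442) = -16512 + √(2514 + 18442) = -16512 + √20956 = -16512 + 26*√31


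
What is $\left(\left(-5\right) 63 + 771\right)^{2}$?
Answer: $207936$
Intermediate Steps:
$\left(\left(-5\right) 63 + 771\right)^{2} = \left(-315 + 771\right)^{2} = 456^{2} = 207936$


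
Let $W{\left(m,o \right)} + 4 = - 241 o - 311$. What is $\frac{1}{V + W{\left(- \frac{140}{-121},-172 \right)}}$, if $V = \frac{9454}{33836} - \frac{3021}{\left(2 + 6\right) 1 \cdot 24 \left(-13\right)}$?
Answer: $\frac{7037888}{289528083301} \approx 2.4308 \cdot 10^{-5}$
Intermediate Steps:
$V = \frac{10484645}{7037888}$ ($V = 9454 \cdot \frac{1}{33836} - \frac{3021}{8 \cdot 1 \cdot 24 \left(-13\right)} = \frac{4727}{16918} - \frac{3021}{8 \cdot 24 \left(-13\right)} = \frac{4727}{16918} - \frac{3021}{192 \left(-13\right)} = \frac{4727}{16918} - \frac{3021}{-2496} = \frac{4727}{16918} - - \frac{1007}{832} = \frac{4727}{16918} + \frac{1007}{832} = \frac{10484645}{7037888} \approx 1.4897$)
$W{\left(m,o \right)} = -315 - 241 o$ ($W{\left(m,o \right)} = -4 - \left(311 + 241 o\right) = -315 - 241 o$)
$\frac{1}{V + W{\left(- \frac{140}{-121},-172 \right)}} = \frac{1}{\frac{10484645}{7037888} - -41137} = \frac{1}{\frac{10484645}{7037888} + \left(-315 + 41452\right)} = \frac{1}{\frac{10484645}{7037888} + 41137} = \frac{1}{\frac{289528083301}{7037888}} = \frac{7037888}{289528083301}$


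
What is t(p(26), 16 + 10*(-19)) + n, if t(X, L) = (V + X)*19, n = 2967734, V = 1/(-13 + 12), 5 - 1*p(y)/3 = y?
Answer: 2966518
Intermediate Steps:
p(y) = 15 - 3*y
V = -1 (V = 1/(-1) = -1)
t(X, L) = -19 + 19*X (t(X, L) = (-1 + X)*19 = -19 + 19*X)
t(p(26), 16 + 10*(-19)) + n = (-19 + 19*(15 - 3*26)) + 2967734 = (-19 + 19*(15 - 78)) + 2967734 = (-19 + 19*(-63)) + 2967734 = (-19 - 1197) + 2967734 = -1216 + 2967734 = 2966518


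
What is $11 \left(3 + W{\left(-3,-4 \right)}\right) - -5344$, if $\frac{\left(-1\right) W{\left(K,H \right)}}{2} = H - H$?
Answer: $5377$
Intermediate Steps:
$W{\left(K,H \right)} = 0$ ($W{\left(K,H \right)} = - 2 \left(H - H\right) = \left(-2\right) 0 = 0$)
$11 \left(3 + W{\left(-3,-4 \right)}\right) - -5344 = 11 \left(3 + 0\right) - -5344 = 11 \cdot 3 + 5344 = 33 + 5344 = 5377$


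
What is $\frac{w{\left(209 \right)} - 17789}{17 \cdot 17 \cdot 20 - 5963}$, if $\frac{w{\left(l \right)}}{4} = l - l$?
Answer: $\frac{17789}{183} \approx 97.208$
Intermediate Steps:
$w{\left(l \right)} = 0$ ($w{\left(l \right)} = 4 \left(l - l\right) = 4 \cdot 0 = 0$)
$\frac{w{\left(209 \right)} - 17789}{17 \cdot 17 \cdot 20 - 5963} = \frac{0 - 17789}{17 \cdot 17 \cdot 20 - 5963} = - \frac{17789}{289 \cdot 20 - 5963} = - \frac{17789}{5780 - 5963} = - \frac{17789}{-183} = \left(-17789\right) \left(- \frac{1}{183}\right) = \frac{17789}{183}$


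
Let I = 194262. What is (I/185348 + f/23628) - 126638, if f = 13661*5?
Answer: -138645382287349/1094850636 ≈ -1.2663e+5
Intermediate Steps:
f = 68305
(I/185348 + f/23628) - 126638 = (194262/185348 + 68305/23628) - 126638 = (194262*(1/185348) + 68305*(1/23628)) - 126638 = (97131/92674 + 68305/23628) - 126638 = 4312554419/1094850636 - 126638 = -138645382287349/1094850636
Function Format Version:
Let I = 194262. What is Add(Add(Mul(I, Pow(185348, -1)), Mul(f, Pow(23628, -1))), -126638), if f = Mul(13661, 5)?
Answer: Rational(-138645382287349, 1094850636) ≈ -1.2663e+5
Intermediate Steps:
f = 68305
Add(Add(Mul(I, Pow(185348, -1)), Mul(f, Pow(23628, -1))), -126638) = Add(Add(Mul(194262, Pow(185348, -1)), Mul(68305, Pow(23628, -1))), -126638) = Add(Add(Mul(194262, Rational(1, 185348)), Mul(68305, Rational(1, 23628))), -126638) = Add(Add(Rational(97131, 92674), Rational(68305, 23628)), -126638) = Add(Rational(4312554419, 1094850636), -126638) = Rational(-138645382287349, 1094850636)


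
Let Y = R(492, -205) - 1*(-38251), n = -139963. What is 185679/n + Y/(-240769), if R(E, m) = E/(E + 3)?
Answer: -8259835811492/5560294005255 ≈ -1.4855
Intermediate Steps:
R(E, m) = E/(3 + E)
Y = 6311579/165 (Y = 492/(3 + 492) - 1*(-38251) = 492/495 + 38251 = 492*(1/495) + 38251 = 164/165 + 38251 = 6311579/165 ≈ 38252.)
185679/n + Y/(-240769) = 185679/(-139963) + (6311579/165)/(-240769) = 185679*(-1/139963) + (6311579/165)*(-1/240769) = -185679/139963 - 6311579/39726885 = -8259835811492/5560294005255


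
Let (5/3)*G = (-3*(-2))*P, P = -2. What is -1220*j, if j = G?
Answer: 8784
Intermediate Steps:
G = -36/5 (G = 3*(-3*(-2)*(-2))/5 = 3*(6*(-2))/5 = (3/5)*(-12) = -36/5 ≈ -7.2000)
j = -36/5 ≈ -7.2000
-1220*j = -1220*(-36/5) = 8784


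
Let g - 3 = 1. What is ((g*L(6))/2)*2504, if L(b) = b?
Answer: 30048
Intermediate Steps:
g = 4 (g = 3 + 1 = 4)
((g*L(6))/2)*2504 = ((4*6)/2)*2504 = (24*(½))*2504 = 12*2504 = 30048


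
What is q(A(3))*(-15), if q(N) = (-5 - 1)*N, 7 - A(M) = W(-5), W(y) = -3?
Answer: 900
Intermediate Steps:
A(M) = 10 (A(M) = 7 - 1*(-3) = 7 + 3 = 10)
q(N) = -6*N
q(A(3))*(-15) = -6*10*(-15) = -60*(-15) = 900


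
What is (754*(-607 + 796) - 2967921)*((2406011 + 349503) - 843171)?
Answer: -5403162597345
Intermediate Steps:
(754*(-607 + 796) - 2967921)*((2406011 + 349503) - 843171) = (754*189 - 2967921)*(2755514 - 843171) = (142506 - 2967921)*1912343 = -2825415*1912343 = -5403162597345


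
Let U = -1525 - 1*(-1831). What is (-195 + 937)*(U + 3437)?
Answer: 2777306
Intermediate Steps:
U = 306 (U = -1525 + 1831 = 306)
(-195 + 937)*(U + 3437) = (-195 + 937)*(306 + 3437) = 742*3743 = 2777306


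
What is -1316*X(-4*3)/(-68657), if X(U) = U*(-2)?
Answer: 31584/68657 ≈ 0.46003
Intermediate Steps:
X(U) = -2*U
-1316*X(-4*3)/(-68657) = -(-2632)*(-4*3)/(-68657) = -(-2632)*(-12)*(-1/68657) = -1316*24*(-1/68657) = -31584*(-1/68657) = 31584/68657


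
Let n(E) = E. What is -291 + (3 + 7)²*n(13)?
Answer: 1009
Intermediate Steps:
-291 + (3 + 7)²*n(13) = -291 + (3 + 7)²*13 = -291 + 10²*13 = -291 + 100*13 = -291 + 1300 = 1009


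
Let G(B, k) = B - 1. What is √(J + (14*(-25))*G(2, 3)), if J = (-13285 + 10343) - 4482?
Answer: 13*I*√46 ≈ 88.17*I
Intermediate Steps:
G(B, k) = -1 + B
J = -7424 (J = -2942 - 4482 = -7424)
√(J + (14*(-25))*G(2, 3)) = √(-7424 + (14*(-25))*(-1 + 2)) = √(-7424 - 350*1) = √(-7424 - 350) = √(-7774) = 13*I*√46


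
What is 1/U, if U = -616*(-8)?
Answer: 1/4928 ≈ 0.00020292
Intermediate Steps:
U = 4928
1/U = 1/4928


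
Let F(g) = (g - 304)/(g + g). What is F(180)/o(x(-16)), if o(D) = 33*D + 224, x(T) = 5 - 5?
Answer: -31/20160 ≈ -0.0015377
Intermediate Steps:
x(T) = 0
o(D) = 224 + 33*D
F(g) = (-304 + g)/(2*g) (F(g) = (-304 + g)/((2*g)) = (-304 + g)*(1/(2*g)) = (-304 + g)/(2*g))
F(180)/o(x(-16)) = ((½)*(-304 + 180)/180)/(224 + 33*0) = ((½)*(1/180)*(-124))/(224 + 0) = -31/90/224 = -31/90*1/224 = -31/20160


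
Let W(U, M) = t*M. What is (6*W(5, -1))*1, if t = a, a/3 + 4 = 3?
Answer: 18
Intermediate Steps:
a = -3 (a = -12 + 3*3 = -12 + 9 = -3)
t = -3
W(U, M) = -3*M
(6*W(5, -1))*1 = (6*(-3*(-1)))*1 = (6*3)*1 = 18*1 = 18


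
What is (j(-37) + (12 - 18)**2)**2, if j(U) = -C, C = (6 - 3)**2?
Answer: 729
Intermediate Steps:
C = 9 (C = 3**2 = 9)
j(U) = -9 (j(U) = -1*9 = -9)
(j(-37) + (12 - 18)**2)**2 = (-9 + (12 - 18)**2)**2 = (-9 + (-6)**2)**2 = (-9 + 36)**2 = 27**2 = 729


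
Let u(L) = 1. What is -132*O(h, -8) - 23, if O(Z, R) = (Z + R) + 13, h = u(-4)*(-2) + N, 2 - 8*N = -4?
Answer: -518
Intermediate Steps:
N = ¾ (N = ¼ - ⅛*(-4) = ¼ + ½ = ¾ ≈ 0.75000)
h = -5/4 (h = 1*(-2) + ¾ = -2 + ¾ = -5/4 ≈ -1.2500)
O(Z, R) = 13 + R + Z (O(Z, R) = (R + Z) + 13 = 13 + R + Z)
-132*O(h, -8) - 23 = -132*(13 - 8 - 5/4) - 23 = -132*15/4 - 23 = -495 - 23 = -518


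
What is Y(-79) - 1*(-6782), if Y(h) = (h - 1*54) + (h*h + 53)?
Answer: 12943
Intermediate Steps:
Y(h) = -1 + h + h² (Y(h) = (h - 54) + (h² + 53) = (-54 + h) + (53 + h²) = -1 + h + h²)
Y(-79) - 1*(-6782) = (-1 - 79 + (-79)²) - 1*(-6782) = (-1 - 79 + 6241) + 6782 = 6161 + 6782 = 12943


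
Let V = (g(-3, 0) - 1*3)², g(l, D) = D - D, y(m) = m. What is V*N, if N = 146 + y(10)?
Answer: 1404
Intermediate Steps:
N = 156 (N = 146 + 10 = 156)
g(l, D) = 0
V = 9 (V = (0 - 1*3)² = (0 - 3)² = (-3)² = 9)
V*N = 9*156 = 1404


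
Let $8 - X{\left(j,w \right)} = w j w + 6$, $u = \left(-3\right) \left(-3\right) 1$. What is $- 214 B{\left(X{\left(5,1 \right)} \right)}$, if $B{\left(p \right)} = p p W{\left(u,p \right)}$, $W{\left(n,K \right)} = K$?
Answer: $5778$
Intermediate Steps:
$u = 9$ ($u = 9 \cdot 1 = 9$)
$X{\left(j,w \right)} = 2 - j w^{2}$ ($X{\left(j,w \right)} = 8 - \left(w j w + 6\right) = 8 - \left(j w w + 6\right) = 8 - \left(j w^{2} + 6\right) = 8 - \left(6 + j w^{2}\right) = 2 - j w^{2}$)
$B{\left(p \right)} = p^{3}$ ($B{\left(p \right)} = p p p = p^{2} p = p^{3}$)
$- 214 B{\left(X{\left(5,1 \right)} \right)} = - 214 \left(2 - 5 \cdot 1^{2}\right)^{3} = - 214 \left(2 - 5 \cdot 1\right)^{3} = - 214 \left(2 - 5\right)^{3} = - 214 \left(-3\right)^{3} = \left(-214\right) \left(-27\right) = 5778$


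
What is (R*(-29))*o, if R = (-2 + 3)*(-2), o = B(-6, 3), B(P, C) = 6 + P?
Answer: 0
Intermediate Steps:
o = 0 (o = 6 - 6 = 0)
R = -2 (R = 1*(-2) = -2)
(R*(-29))*o = -2*(-29)*0 = 58*0 = 0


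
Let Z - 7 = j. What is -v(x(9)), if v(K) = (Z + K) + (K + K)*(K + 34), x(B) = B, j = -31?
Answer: -759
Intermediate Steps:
Z = -24 (Z = 7 - 31 = -24)
v(K) = -24 + K + 2*K*(34 + K) (v(K) = (-24 + K) + (K + K)*(K + 34) = (-24 + K) + (2*K)*(34 + K) = (-24 + K) + 2*K*(34 + K) = -24 + K + 2*K*(34 + K))
-v(x(9)) = -(-24 + 2*9² + 69*9) = -(-24 + 2*81 + 621) = -(-24 + 162 + 621) = -1*759 = -759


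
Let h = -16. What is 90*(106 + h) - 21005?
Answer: -12905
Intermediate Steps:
90*(106 + h) - 21005 = 90*(106 - 16) - 21005 = 90*90 - 21005 = 8100 - 21005 = -12905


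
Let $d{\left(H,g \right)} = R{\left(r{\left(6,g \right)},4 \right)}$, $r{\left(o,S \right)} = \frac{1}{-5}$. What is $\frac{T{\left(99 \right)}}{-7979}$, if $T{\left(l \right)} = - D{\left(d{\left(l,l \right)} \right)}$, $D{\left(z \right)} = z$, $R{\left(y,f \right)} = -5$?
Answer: $- \frac{5}{7979} \approx -0.00062665$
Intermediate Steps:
$r{\left(o,S \right)} = - \frac{1}{5}$
$d{\left(H,g \right)} = -5$
$T{\left(l \right)} = 5$ ($T{\left(l \right)} = \left(-1\right) \left(-5\right) = 5$)
$\frac{T{\left(99 \right)}}{-7979} = \frac{5}{-7979} = 5 \left(- \frac{1}{7979}\right) = - \frac{5}{7979}$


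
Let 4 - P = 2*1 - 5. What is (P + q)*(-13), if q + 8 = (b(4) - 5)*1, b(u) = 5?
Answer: 13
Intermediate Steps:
P = 7 (P = 4 - (2*1 - 5) = 4 - (2 - 5) = 4 - 1*(-3) = 4 + 3 = 7)
q = -8 (q = -8 + (5 - 5)*1 = -8 + 0*1 = -8 + 0 = -8)
(P + q)*(-13) = (7 - 8)*(-13) = -1*(-13) = 13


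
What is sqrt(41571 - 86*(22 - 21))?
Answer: sqrt(41485) ≈ 203.68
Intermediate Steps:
sqrt(41571 - 86*(22 - 21)) = sqrt(41571 - 86*1) = sqrt(41571 - 86) = sqrt(41485)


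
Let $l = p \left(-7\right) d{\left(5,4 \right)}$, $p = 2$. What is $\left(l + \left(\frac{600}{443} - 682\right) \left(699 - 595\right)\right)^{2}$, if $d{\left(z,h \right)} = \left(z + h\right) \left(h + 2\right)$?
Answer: $\frac{1004485041606544}{196249} \approx 5.1184 \cdot 10^{9}$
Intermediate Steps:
$d{\left(z,h \right)} = \left(2 + h\right) \left(h + z\right)$ ($d{\left(z,h \right)} = \left(h + z\right) \left(2 + h\right) = \left(2 + h\right) \left(h + z\right)$)
$l = -756$ ($l = 2 \left(-7\right) \left(4^{2} + 2 \cdot 4 + 2 \cdot 5 + 4 \cdot 5\right) = - 14 \left(16 + 8 + 10 + 20\right) = \left(-14\right) 54 = -756$)
$\left(l + \left(\frac{600}{443} - 682\right) \left(699 - 595\right)\right)^{2} = \left(-756 + \left(\frac{600}{443} - 682\right) \left(699 - 595\right)\right)^{2} = \left(-756 + \left(600 \cdot \frac{1}{443} - 682\right) 104\right)^{2} = \left(-756 + \left(\frac{600}{443} - 682\right) 104\right)^{2} = \left(-756 - \frac{31358704}{443}\right)^{2} = \left(- \frac{31693612}{443}\right)^{2} = \frac{1004485041606544}{196249}$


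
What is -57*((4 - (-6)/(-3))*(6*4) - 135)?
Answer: 4959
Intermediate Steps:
-57*((4 - (-6)/(-3))*(6*4) - 135) = -57*((4 - (-6)*(-1)/3)*24 - 135) = -57*((4 - 1*2)*24 - 135) = -57*((4 - 2)*24 - 135) = -57*(2*24 - 135) = -57*(48 - 135) = -57*(-87) = 4959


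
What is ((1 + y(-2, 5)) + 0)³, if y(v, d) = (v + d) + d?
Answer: 729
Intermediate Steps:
y(v, d) = v + 2*d (y(v, d) = (d + v) + d = v + 2*d)
((1 + y(-2, 5)) + 0)³ = ((1 + (-2 + 2*5)) + 0)³ = ((1 + (-2 + 10)) + 0)³ = ((1 + 8) + 0)³ = (9 + 0)³ = 9³ = 729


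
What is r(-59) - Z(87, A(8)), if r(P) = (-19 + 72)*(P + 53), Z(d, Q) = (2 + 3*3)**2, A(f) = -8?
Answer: -439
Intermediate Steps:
Z(d, Q) = 121 (Z(d, Q) = (2 + 9)**2 = 11**2 = 121)
r(P) = 2809 + 53*P (r(P) = 53*(53 + P) = 2809 + 53*P)
r(-59) - Z(87, A(8)) = (2809 + 53*(-59)) - 1*121 = (2809 - 3127) - 121 = -318 - 121 = -439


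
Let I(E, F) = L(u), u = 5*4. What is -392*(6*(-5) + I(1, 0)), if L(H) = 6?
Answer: 9408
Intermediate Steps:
u = 20
I(E, F) = 6
-392*(6*(-5) + I(1, 0)) = -392*(6*(-5) + 6) = -392*(-30 + 6) = -392*(-24) = 9408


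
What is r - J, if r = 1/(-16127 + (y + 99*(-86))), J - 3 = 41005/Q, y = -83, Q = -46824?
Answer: -614817233/289419144 ≈ -2.1243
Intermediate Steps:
J = 99467/46824 (J = 3 + 41005/(-46824) = 3 + 41005*(-1/46824) = 3 - 41005/46824 = 99467/46824 ≈ 2.1243)
r = -1/24724 (r = 1/(-16127 + (-83 + 99*(-86))) = 1/(-16127 + (-83 - 8514)) = 1/(-16127 - 8597) = 1/(-24724) = -1/24724 ≈ -4.0447e-5)
r - J = -1/24724 - 1*99467/46824 = -1/24724 - 99467/46824 = -614817233/289419144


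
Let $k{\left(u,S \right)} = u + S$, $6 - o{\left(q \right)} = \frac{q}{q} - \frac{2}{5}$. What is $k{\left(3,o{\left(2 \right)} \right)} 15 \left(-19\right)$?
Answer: $-2394$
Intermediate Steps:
$o{\left(q \right)} = \frac{27}{5}$ ($o{\left(q \right)} = 6 - \left(\frac{q}{q} - \frac{2}{5}\right) = 6 - \left(1 - \frac{2}{5}\right) = 6 - \frac{3}{5} = \frac{27}{5}$)
$k{\left(u,S \right)} = S + u$
$k{\left(3,o{\left(2 \right)} \right)} 15 \left(-19\right) = \left(\frac{27}{5} + 3\right) 15 \left(-19\right) = \frac{42}{5} \cdot 15 \left(-19\right) = 126 \left(-19\right) = -2394$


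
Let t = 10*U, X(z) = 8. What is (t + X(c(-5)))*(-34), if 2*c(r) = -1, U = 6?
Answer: -2312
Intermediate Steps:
c(r) = -½ (c(r) = (½)*(-1) = -½)
t = 60 (t = 10*6 = 60)
(t + X(c(-5)))*(-34) = (60 + 8)*(-34) = 68*(-34) = -2312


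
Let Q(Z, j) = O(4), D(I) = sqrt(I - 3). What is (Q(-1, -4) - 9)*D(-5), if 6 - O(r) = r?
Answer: -14*I*sqrt(2) ≈ -19.799*I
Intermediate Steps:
O(r) = 6 - r
D(I) = sqrt(-3 + I)
Q(Z, j) = 2 (Q(Z, j) = 6 - 1*4 = 6 - 4 = 2)
(Q(-1, -4) - 9)*D(-5) = (2 - 9)*sqrt(-3 - 5) = -14*I*sqrt(2)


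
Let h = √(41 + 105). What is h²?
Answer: 146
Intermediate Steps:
h = √146 ≈ 12.083
h² = (√146)² = 146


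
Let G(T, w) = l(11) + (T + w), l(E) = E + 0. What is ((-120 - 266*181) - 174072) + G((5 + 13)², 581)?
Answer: -221422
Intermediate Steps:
l(E) = E
G(T, w) = 11 + T + w (G(T, w) = 11 + (T + w) = 11 + T + w)
((-120 - 266*181) - 174072) + G((5 + 13)², 581) = ((-120 - 266*181) - 174072) + (11 + (5 + 13)² + 581) = ((-120 - 48146) - 174072) + (11 + 18² + 581) = (-48266 - 174072) + (11 + 324 + 581) = -222338 + 916 = -221422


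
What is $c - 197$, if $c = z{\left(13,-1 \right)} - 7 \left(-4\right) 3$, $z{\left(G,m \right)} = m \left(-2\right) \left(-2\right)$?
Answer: $-117$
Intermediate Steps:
$z{\left(G,m \right)} = 4 m$ ($z{\left(G,m \right)} = - 2 m \left(-2\right) = 4 m$)
$c = 80$ ($c = 4 \left(-1\right) - 7 \left(-4\right) 3 = -4 - \left(-28\right) 3 = -4 - -84 = -4 + 84 = 80$)
$c - 197 = 80 - 197 = -117$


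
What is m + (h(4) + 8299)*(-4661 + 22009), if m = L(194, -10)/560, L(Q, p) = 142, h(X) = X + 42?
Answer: 40535336871/280 ≈ 1.4477e+8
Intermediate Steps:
h(X) = 42 + X
m = 71/280 (m = 142/560 = 142*(1/560) = 71/280 ≈ 0.25357)
m + (h(4) + 8299)*(-4661 + 22009) = 71/280 + ((42 + 4) + 8299)*(-4661 + 22009) = 71/280 + (46 + 8299)*17348 = 71/280 + 8345*17348 = 71/280 + 144769060 = 40535336871/280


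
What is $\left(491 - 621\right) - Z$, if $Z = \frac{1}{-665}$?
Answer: $- \frac{86449}{665} \approx -130.0$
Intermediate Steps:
$Z = - \frac{1}{665} \approx -0.0015038$
$\left(491 - 621\right) - Z = \left(491 - 621\right) - - \frac{1}{665} = \left(491 - 621\right) + \frac{1}{665} = -130 + \frac{1}{665} = - \frac{86449}{665}$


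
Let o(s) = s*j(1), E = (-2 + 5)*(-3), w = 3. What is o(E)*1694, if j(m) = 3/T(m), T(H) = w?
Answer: -15246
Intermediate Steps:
T(H) = 3
j(m) = 1 (j(m) = 3/3 = 3*(1/3) = 1)
E = -9 (E = 3*(-3) = -9)
o(s) = s (o(s) = s*1 = s)
o(E)*1694 = -9*1694 = -15246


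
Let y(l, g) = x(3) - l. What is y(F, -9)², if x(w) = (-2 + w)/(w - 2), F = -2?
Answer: 9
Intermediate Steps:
x(w) = 1 (x(w) = (-2 + w)/(-2 + w) = 1)
y(l, g) = 1 - l
y(F, -9)² = (1 - 1*(-2))² = (1 + 2)² = 3² = 9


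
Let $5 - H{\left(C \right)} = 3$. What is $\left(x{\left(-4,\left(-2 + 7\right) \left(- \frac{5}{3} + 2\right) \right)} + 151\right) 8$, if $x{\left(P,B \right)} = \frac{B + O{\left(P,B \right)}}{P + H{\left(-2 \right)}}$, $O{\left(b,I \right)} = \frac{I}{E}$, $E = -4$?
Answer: $1203$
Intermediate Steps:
$O{\left(b,I \right)} = - \frac{I}{4}$ ($O{\left(b,I \right)} = \frac{I}{-4} = I \left(- \frac{1}{4}\right) = - \frac{I}{4}$)
$H{\left(C \right)} = 2$ ($H{\left(C \right)} = 5 - 3 = 2$)
$x{\left(P,B \right)} = \frac{3 B}{4 \left(2 + P\right)}$ ($x{\left(P,B \right)} = \frac{B - \frac{B}{4}}{P + 2} = \frac{\frac{3}{4} B}{2 + P} = \frac{3 B}{4 \left(2 + P\right)}$)
$\left(x{\left(-4,\left(-2 + 7\right) \left(- \frac{5}{3} + 2\right) \right)} + 151\right) 8 = \left(\frac{3 \left(-2 + 7\right) \left(- \frac{5}{3} + 2\right)}{4 \left(2 - 4\right)} + 151\right) 8 = \left(\frac{3 \cdot 5 \left(\left(-5\right) \frac{1}{3} + 2\right)}{4 \left(-2\right)} + 151\right) 8 = \left(\frac{3}{4} \cdot 5 \left(- \frac{5}{3} + 2\right) \left(- \frac{1}{2}\right) + 151\right) 8 = \left(\frac{3}{4} \cdot 5 \cdot \frac{1}{3} \left(- \frac{1}{2}\right) + 151\right) 8 = \left(\frac{3}{4} \cdot \frac{5}{3} \left(- \frac{1}{2}\right) + 151\right) 8 = \left(- \frac{5}{8} + 151\right) 8 = \frac{1203}{8} \cdot 8 = 1203$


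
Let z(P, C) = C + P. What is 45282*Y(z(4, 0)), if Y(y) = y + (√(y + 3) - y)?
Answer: 45282*√7 ≈ 1.1980e+5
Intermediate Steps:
Y(y) = √(3 + y) (Y(y) = y + (√(3 + y) - y) = √(3 + y))
45282*Y(z(4, 0)) = 45282*√(3 + (0 + 4)) = 45282*√(3 + 4) = 45282*√7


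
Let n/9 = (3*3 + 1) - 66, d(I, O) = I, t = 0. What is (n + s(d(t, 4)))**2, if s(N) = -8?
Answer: 262144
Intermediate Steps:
n = -504 (n = 9*((3*3 + 1) - 66) = 9*((9 + 1) - 66) = 9*(10 - 66) = 9*(-56) = -504)
(n + s(d(t, 4)))**2 = (-504 - 8)**2 = (-512)**2 = 262144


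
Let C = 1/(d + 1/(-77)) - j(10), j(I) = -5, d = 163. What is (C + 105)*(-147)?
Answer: -202944819/12550 ≈ -16171.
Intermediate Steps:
C = 62827/12550 (C = 1/(163 + 1/(-77)) - 1*(-5) = 1/(163 - 1/77) + 5 = 1/(12550/77) + 5 = 77/12550 + 5 = 62827/12550 ≈ 5.0061)
(C + 105)*(-147) = (62827/12550 + 105)*(-147) = (1380577/12550)*(-147) = -202944819/12550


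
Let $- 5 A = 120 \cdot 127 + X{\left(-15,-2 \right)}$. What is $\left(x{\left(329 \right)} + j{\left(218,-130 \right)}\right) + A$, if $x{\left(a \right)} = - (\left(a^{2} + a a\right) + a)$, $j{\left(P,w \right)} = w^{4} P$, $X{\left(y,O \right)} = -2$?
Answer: $\frac{311313800707}{5} \approx 6.2263 \cdot 10^{10}$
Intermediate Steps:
$j{\left(P,w \right)} = P w^{4}$
$A = - \frac{15238}{5}$ ($A = - \frac{120 \cdot 127 - 2}{5} = - \frac{15240 - 2}{5} = \left(- \frac{1}{5}\right) 15238 = - \frac{15238}{5} \approx -3047.6$)
$x{\left(a \right)} = - a - 2 a^{2}$ ($x{\left(a \right)} = - (\left(a^{2} + a^{2}\right) + a) = - (2 a^{2} + a) = - (a + 2 a^{2}) = - a - 2 a^{2}$)
$\left(x{\left(329 \right)} + j{\left(218,-130 \right)}\right) + A = \left(\left(-1\right) 329 \left(1 + 2 \cdot 329\right) + 218 \left(-130\right)^{4}\right) - \frac{15238}{5} = \left(\left(-1\right) 329 \left(1 + 658\right) + 218 \cdot 285610000\right) - \frac{15238}{5} = \left(\left(-1\right) 329 \cdot 659 + 62262980000\right) - \frac{15238}{5} = \left(-216811 + 62262980000\right) - \frac{15238}{5} = 62262763189 - \frac{15238}{5} = \frac{311313800707}{5}$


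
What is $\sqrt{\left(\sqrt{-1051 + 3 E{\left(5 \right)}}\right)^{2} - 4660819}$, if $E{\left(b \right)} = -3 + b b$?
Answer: $2 i \sqrt{1165451} \approx 2159.1 i$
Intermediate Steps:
$E{\left(b \right)} = -3 + b^{2}$
$\sqrt{\left(\sqrt{-1051 + 3 E{\left(5 \right)}}\right)^{2} - 4660819} = \sqrt{\left(\sqrt{-1051 + 3 \left(-3 + 5^{2}\right)}\right)^{2} - 4660819} = \sqrt{\left(\sqrt{-1051 + 3 \left(-3 + 25\right)}\right)^{2} - 4660819} = \sqrt{\left(\sqrt{-1051 + 3 \cdot 22}\right)^{2} - 4660819} = \sqrt{\left(\sqrt{-1051 + 66}\right)^{2} - 4660819} = \sqrt{\left(\sqrt{-985}\right)^{2} - 4660819} = \sqrt{\left(i \sqrt{985}\right)^{2} - 4660819} = \sqrt{-985 - 4660819} = \sqrt{-4661804} = 2 i \sqrt{1165451}$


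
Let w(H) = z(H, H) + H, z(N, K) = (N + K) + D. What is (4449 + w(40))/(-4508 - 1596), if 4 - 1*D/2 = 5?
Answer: -4567/6104 ≈ -0.74820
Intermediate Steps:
D = -2 (D = 8 - 2*5 = 8 - 10 = -2)
z(N, K) = -2 + K + N (z(N, K) = (N + K) - 2 = (K + N) - 2 = -2 + K + N)
w(H) = -2 + 3*H (w(H) = (-2 + H + H) + H = (-2 + 2*H) + H = -2 + 3*H)
(4449 + w(40))/(-4508 - 1596) = (4449 + (-2 + 3*40))/(-4508 - 1596) = (4449 + (-2 + 120))/(-6104) = (4449 + 118)*(-1/6104) = 4567*(-1/6104) = -4567/6104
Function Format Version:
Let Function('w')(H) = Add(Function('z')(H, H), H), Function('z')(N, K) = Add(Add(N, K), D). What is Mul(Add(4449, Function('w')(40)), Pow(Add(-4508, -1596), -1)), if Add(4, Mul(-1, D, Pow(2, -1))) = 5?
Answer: Rational(-4567, 6104) ≈ -0.74820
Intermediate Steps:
D = -2 (D = Add(8, Mul(-2, 5)) = Add(8, -10) = -2)
Function('z')(N, K) = Add(-2, K, N) (Function('z')(N, K) = Add(Add(N, K), -2) = Add(Add(K, N), -2) = Add(-2, K, N))
Function('w')(H) = Add(-2, Mul(3, H)) (Function('w')(H) = Add(Add(-2, H, H), H) = Add(Add(-2, Mul(2, H)), H) = Add(-2, Mul(3, H)))
Mul(Add(4449, Function('w')(40)), Pow(Add(-4508, -1596), -1)) = Mul(Add(4449, Add(-2, Mul(3, 40))), Pow(Add(-4508, -1596), -1)) = Mul(Add(4449, Add(-2, 120)), Pow(-6104, -1)) = Mul(Add(4449, 118), Rational(-1, 6104)) = Mul(4567, Rational(-1, 6104)) = Rational(-4567, 6104)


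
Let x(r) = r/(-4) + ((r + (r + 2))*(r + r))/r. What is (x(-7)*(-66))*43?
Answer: 126291/2 ≈ 63146.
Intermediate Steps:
x(r) = 4 + 15*r/4 (x(r) = r*(-1/4) + ((r + (2 + r))*(2*r))/r = -r/4 + ((2 + 2*r)*(2*r))/r = -r/4 + (2*r*(2 + 2*r))/r = -r/4 + (4 + 4*r) = 4 + 15*r/4)
(x(-7)*(-66))*43 = ((4 + (15/4)*(-7))*(-66))*43 = ((4 - 105/4)*(-66))*43 = -89/4*(-66)*43 = (2937/2)*43 = 126291/2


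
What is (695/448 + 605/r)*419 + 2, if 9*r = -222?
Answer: -159540903/16576 ≈ -9624.8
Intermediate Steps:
r = -74/3 (r = (⅑)*(-222) = -74/3 ≈ -24.667)
(695/448 + 605/r)*419 + 2 = (695/448 + 605/(-74/3))*419 + 2 = (695*(1/448) + 605*(-3/74))*419 + 2 = (695/448 - 1815/74)*419 + 2 = -380845/16576*419 + 2 = -159574055/16576 + 2 = -159540903/16576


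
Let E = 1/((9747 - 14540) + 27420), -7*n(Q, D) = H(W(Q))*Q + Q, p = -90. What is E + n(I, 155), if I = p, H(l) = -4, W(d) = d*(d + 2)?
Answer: -6109283/158389 ≈ -38.571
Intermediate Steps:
W(d) = d*(2 + d)
I = -90
n(Q, D) = 3*Q/7 (n(Q, D) = -(-4*Q + Q)/7 = -(-3)*Q/7 = 3*Q/7)
E = 1/22627 (E = 1/(-4793 + 27420) = 1/22627 ≈ 4.4195e-5)
E + n(I, 155) = 1/22627 + (3/7)*(-90) = 1/22627 - 270/7 = -6109283/158389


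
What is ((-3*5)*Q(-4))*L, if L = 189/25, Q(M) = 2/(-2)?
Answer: 567/5 ≈ 113.40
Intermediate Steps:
Q(M) = -1 (Q(M) = 2*(-1/2) = -1)
L = 189/25 (L = 189*(1/25) = 189/25 ≈ 7.5600)
((-3*5)*Q(-4))*L = (-3*5*(-1))*(189/25) = -15*(-1)*(189/25) = 15*(189/25) = 567/5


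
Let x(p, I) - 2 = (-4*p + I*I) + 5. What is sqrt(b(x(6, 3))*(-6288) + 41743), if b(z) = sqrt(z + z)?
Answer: sqrt(41743 - 25152*I) ≈ 212.69 - 59.127*I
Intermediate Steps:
x(p, I) = 7 + I**2 - 4*p (x(p, I) = 2 + ((-4*p + I*I) + 5) = 2 + ((-4*p + I**2) + 5) = 2 + ((I**2 - 4*p) + 5) = 2 + (5 + I**2 - 4*p) = 7 + I**2 - 4*p)
b(z) = sqrt(2)*sqrt(z) (b(z) = sqrt(2*z) = sqrt(2)*sqrt(z))
sqrt(b(x(6, 3))*(-6288) + 41743) = sqrt((sqrt(2)*sqrt(7 + 3**2 - 4*6))*(-6288) + 41743) = sqrt((sqrt(2)*sqrt(7 + 9 - 24))*(-6288) + 41743) = sqrt((sqrt(2)*sqrt(-8))*(-6288) + 41743) = sqrt((sqrt(2)*(2*I*sqrt(2)))*(-6288) + 41743) = sqrt((4*I)*(-6288) + 41743) = sqrt(-25152*I + 41743) = sqrt(41743 - 25152*I)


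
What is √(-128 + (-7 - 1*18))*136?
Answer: 408*I*√17 ≈ 1682.2*I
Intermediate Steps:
√(-128 + (-7 - 1*18))*136 = √(-128 + (-7 - 18))*136 = √(-128 - 25)*136 = √(-153)*136 = (3*I*√17)*136 = 408*I*√17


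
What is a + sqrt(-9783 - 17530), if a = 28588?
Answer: 28588 + I*sqrt(27313) ≈ 28588.0 + 165.27*I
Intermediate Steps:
a + sqrt(-9783 - 17530) = 28588 + sqrt(-9783 - 17530) = 28588 + sqrt(-27313) = 28588 + I*sqrt(27313)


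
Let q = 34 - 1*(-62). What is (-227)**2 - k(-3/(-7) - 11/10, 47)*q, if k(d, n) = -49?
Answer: 56233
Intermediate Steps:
q = 96 (q = 34 + 62 = 96)
(-227)**2 - k(-3/(-7) - 11/10, 47)*q = (-227)**2 - (-49)*96 = 51529 - 1*(-4704) = 51529 + 4704 = 56233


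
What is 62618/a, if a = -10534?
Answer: -31309/5267 ≈ -5.9444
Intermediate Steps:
62618/a = 62618/(-10534) = 62618*(-1/10534) = -31309/5267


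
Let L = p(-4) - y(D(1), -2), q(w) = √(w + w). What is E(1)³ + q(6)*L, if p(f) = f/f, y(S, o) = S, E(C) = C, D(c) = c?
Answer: 1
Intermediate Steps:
p(f) = 1
q(w) = √2*√w (q(w) = √(2*w) = √2*√w)
L = 0 (L = 1 - 1*1 = 1 - 1 = 0)
E(1)³ + q(6)*L = 1³ + (√2*√6)*0 = 1 + (2*√3)*0 = 1 + 0 = 1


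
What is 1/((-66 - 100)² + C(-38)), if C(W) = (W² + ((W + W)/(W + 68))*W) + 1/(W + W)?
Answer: 1140/33169729 ≈ 3.4369e-5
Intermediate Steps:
C(W) = W² + 1/(2*W) + 2*W²/(68 + W) (C(W) = (W² + ((2*W)/(68 + W))*W) + 1/(2*W) = (W² + (2*W/(68 + W))*W) + 1/(2*W) = (W² + 2*W²/(68 + W)) + 1/(2*W) = W² + 1/(2*W) + 2*W²/(68 + W))
1/((-66 - 100)² + C(-38)) = 1/((-66 - 100)² + (34 + (-38)⁴ + (½)*(-38) + 70*(-38)³)/((-38)*(68 - 38))) = 1/((-166)² - 1/38*(34 + 2085136 - 19 + 70*(-54872))/30) = 1/(27556 - 1/38*1/30*(34 + 2085136 - 19 - 3841040)) = 1/(27556 - 1/38*1/30*(-1755889)) = 1/(27556 + 1755889/1140) = 1/(33169729/1140) = 1140/33169729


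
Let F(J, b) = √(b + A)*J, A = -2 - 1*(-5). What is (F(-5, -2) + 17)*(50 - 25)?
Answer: 300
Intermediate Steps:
A = 3 (A = -2 + 5 = 3)
F(J, b) = J*√(3 + b) (F(J, b) = √(b + 3)*J = √(3 + b)*J = J*√(3 + b))
(F(-5, -2) + 17)*(50 - 25) = (-5*√(3 - 2) + 17)*(50 - 25) = (-5*√1 + 17)*25 = (-5*1 + 17)*25 = (-5 + 17)*25 = 12*25 = 300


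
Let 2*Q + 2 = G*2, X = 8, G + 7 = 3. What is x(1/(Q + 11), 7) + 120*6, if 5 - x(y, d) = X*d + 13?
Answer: 656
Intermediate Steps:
G = -4 (G = -7 + 3 = -4)
Q = -5 (Q = -1 + (-4*2)/2 = -1 + (½)*(-8) = -1 - 4 = -5)
x(y, d) = -8 - 8*d (x(y, d) = 5 - (8*d + 13) = 5 - (13 + 8*d) = 5 + (-13 - 8*d) = -8 - 8*d)
x(1/(Q + 11), 7) + 120*6 = (-8 - 8*7) + 120*6 = (-8 - 56) + 720 = -64 + 720 = 656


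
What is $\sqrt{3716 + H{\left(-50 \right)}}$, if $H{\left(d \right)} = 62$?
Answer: $\sqrt{3778} \approx 61.465$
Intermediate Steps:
$\sqrt{3716 + H{\left(-50 \right)}} = \sqrt{3716 + 62} = \sqrt{3778}$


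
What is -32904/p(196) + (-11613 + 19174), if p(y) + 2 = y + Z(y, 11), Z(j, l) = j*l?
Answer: 8867723/1175 ≈ 7547.0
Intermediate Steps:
p(y) = -2 + 12*y (p(y) = -2 + (y + y*11) = -2 + (y + 11*y) = -2 + 12*y)
-32904/p(196) + (-11613 + 19174) = -32904/(-2 + 12*196) + (-11613 + 19174) = -32904/(-2 + 2352) + 7561 = -32904/2350 + 7561 = -32904*1/2350 + 7561 = -16452/1175 + 7561 = 8867723/1175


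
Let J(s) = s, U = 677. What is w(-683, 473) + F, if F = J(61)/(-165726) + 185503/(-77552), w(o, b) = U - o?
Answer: 8724246570935/6426191376 ≈ 1357.6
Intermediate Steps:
w(o, b) = 677 - o
F = -15373700425/6426191376 (F = 61/(-165726) + 185503/(-77552) = 61*(-1/165726) + 185503*(-1/77552) = -61/165726 - 185503/77552 = -15373700425/6426191376 ≈ -2.3923)
w(-683, 473) + F = (677 - 1*(-683)) - 15373700425/6426191376 = (677 + 683) - 15373700425/6426191376 = 1360 - 15373700425/6426191376 = 8724246570935/6426191376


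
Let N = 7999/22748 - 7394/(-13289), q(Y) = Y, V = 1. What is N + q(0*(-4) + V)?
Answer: 576795595/302298172 ≈ 1.9080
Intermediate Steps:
N = 274497423/302298172 (N = 7999*(1/22748) - 7394*(-1/13289) = 7999/22748 + 7394/13289 = 274497423/302298172 ≈ 0.90804)
N + q(0*(-4) + V) = 274497423/302298172 + (0*(-4) + 1) = 274497423/302298172 + (0 + 1) = 274497423/302298172 + 1 = 576795595/302298172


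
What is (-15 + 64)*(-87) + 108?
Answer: -4155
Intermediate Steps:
(-15 + 64)*(-87) + 108 = 49*(-87) + 108 = -4263 + 108 = -4155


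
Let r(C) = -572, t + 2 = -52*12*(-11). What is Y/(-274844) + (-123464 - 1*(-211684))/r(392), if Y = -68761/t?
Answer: -80455065101/521653912 ≈ -154.23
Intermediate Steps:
t = 6862 (t = -2 - 52*12*(-11) = -2 - 624*(-11) = -2 + 6864 = 6862)
Y = -1463/146 (Y = -68761/6862 = -68761*1/6862 = -1463/146 ≈ -10.021)
Y/(-274844) + (-123464 - 1*(-211684))/r(392) = -1463/146/(-274844) + (-123464 - 1*(-211684))/(-572) = -1463/146*(-1/274844) + (-123464 + 211684)*(-1/572) = 1463/40127224 + 88220*(-1/572) = 1463/40127224 - 2005/13 = -80455065101/521653912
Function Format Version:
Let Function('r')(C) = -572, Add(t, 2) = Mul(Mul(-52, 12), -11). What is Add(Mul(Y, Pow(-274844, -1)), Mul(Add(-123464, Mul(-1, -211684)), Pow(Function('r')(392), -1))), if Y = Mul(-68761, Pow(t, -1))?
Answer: Rational(-80455065101, 521653912) ≈ -154.23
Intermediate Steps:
t = 6862 (t = Add(-2, Mul(Mul(-52, 12), -11)) = Add(-2, Mul(-624, -11)) = Add(-2, 6864) = 6862)
Y = Rational(-1463, 146) (Y = Mul(-68761, Pow(6862, -1)) = Mul(-68761, Rational(1, 6862)) = Rational(-1463, 146) ≈ -10.021)
Add(Mul(Y, Pow(-274844, -1)), Mul(Add(-123464, Mul(-1, -211684)), Pow(Function('r')(392), -1))) = Add(Mul(Rational(-1463, 146), Pow(-274844, -1)), Mul(Add(-123464, Mul(-1, -211684)), Pow(-572, -1))) = Add(Mul(Rational(-1463, 146), Rational(-1, 274844)), Mul(Add(-123464, 211684), Rational(-1, 572))) = Add(Rational(1463, 40127224), Mul(88220, Rational(-1, 572))) = Add(Rational(1463, 40127224), Rational(-2005, 13)) = Rational(-80455065101, 521653912)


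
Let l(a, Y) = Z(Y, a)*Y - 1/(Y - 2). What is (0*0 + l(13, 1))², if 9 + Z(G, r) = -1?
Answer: 81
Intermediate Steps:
Z(G, r) = -10 (Z(G, r) = -9 - 1 = -10)
l(a, Y) = -1/(-2 + Y) - 10*Y (l(a, Y) = -10*Y - 1/(Y - 2) = -10*Y - 1/(-2 + Y) = -1/(-2 + Y) - 10*Y)
(0*0 + l(13, 1))² = (0*0 + (-1 - 10*1² + 20*1)/(-2 + 1))² = (0 + (-1 - 10*1 + 20)/(-1))² = (0 - (-1 - 10 + 20))² = (0 - 1*9)² = (0 - 9)² = (-9)² = 81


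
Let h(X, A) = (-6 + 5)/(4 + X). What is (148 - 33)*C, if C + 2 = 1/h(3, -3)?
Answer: -1035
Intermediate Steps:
h(X, A) = -1/(4 + X)
C = -9 (C = -2 + 1/(-1/(4 + 3)) = -2 + 1/(-1/7) = -2 + 1/(-1*⅐) = -2 + 1/(-⅐) = -2 - 7 = -9)
(148 - 33)*C = (148 - 33)*(-9) = 115*(-9) = -1035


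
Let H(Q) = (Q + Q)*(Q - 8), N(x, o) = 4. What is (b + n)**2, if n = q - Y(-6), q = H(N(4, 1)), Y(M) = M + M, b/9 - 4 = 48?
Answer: 200704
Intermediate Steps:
b = 468 (b = 36 + 9*48 = 36 + 432 = 468)
Y(M) = 2*M
H(Q) = 2*Q*(-8 + Q) (H(Q) = (2*Q)*(-8 + Q) = 2*Q*(-8 + Q))
q = -32 (q = 2*4*(-8 + 4) = 2*4*(-4) = -32)
n = -20 (n = -32 - 2*(-6) = -32 - 1*(-12) = -32 + 12 = -20)
(b + n)**2 = (468 - 20)**2 = 448**2 = 200704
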